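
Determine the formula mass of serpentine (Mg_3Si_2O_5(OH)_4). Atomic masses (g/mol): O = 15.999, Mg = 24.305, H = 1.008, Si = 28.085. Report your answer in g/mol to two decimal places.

The formula mass is the sum 3(24.305) + 2(28.085) + 9(15.999) + 4(1.008).

277.11 g/mol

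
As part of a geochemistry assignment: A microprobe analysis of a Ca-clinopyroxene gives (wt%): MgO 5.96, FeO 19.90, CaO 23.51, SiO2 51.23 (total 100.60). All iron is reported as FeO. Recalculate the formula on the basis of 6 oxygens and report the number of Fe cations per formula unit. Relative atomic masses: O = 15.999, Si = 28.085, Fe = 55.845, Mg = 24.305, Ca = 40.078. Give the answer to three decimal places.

MgO: 5.96/40.304 = 0.14788 mol → 0.14788 mol Mg, 0.14788 mol O.
FeO: 19.90/71.844 = 0.27699 mol → 0.27699 mol Fe, 0.27699 mol O.
CaO: 23.51/56.077 = 0.41924 mol → 0.41924 mol Ca, 0.41924 mol O.
SiO2: 51.23/60.083 = 0.85265 mol → 0.85265 mol Si, 1.70530 mol O.
Total oxygen = 2.54941 mol. Normalization factor = 6/2.54941 = 2.35349.
Fe per 6 O = 0.27699 × 2.35349 = 0.652.

0.652 Fe apfu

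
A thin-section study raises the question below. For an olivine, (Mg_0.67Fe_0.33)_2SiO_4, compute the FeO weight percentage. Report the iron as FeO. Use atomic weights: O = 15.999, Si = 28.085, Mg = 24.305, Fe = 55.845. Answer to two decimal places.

M((Mg_0.67Fe_0.33)_2SiO_4) = 161.507 g/mol; M(FeO) = 71.844 g/mol.
Moles FeO per formula unit = 0.66 Fe ÷ 1 = 0.6600.
FeO fraction = (0.6600 × 71.844) / 161.507 = 47.417/161.507 = 0.2936.

29.36 wt%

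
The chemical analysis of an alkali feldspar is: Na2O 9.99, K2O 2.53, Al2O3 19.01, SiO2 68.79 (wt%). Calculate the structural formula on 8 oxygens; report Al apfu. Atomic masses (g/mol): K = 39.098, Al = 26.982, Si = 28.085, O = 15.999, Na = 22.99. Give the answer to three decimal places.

Na2O: 9.99/61.979 = 0.16118 mol → 0.32236 mol Na, 0.16118 mol O.
K2O: 2.53/94.195 = 0.02686 mol → 0.05372 mol K, 0.02686 mol O.
Al2O3: 19.01/101.961 = 0.18644 mol → 0.37288 mol Al, 0.55932 mol O.
SiO2: 68.79/60.083 = 1.14492 mol → 1.14492 mol Si, 2.28984 mol O.
Total oxygen = 3.03720 mol. Normalization factor = 8/3.03720 = 2.63401.
Al per 8 O = 0.37288 × 2.63401 = 0.982.

0.982 Al apfu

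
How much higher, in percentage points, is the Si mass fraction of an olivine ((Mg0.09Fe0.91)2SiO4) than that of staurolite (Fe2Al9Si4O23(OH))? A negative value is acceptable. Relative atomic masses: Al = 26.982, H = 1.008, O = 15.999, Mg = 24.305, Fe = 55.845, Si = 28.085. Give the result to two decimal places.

0.99 percentage points

Si in (Mg0.09Fe0.91)2SiO4: molar mass 198.094 g/mol; 1×28.085 = 28.085 g → 14.18 wt%.
Si in Fe2Al9Si4O23(OH): molar mass 851.852 g/mol; 4×28.085 = 112.340 g → 13.19 wt%.
Difference = 14.18 − 13.19 = 0.99 percentage points.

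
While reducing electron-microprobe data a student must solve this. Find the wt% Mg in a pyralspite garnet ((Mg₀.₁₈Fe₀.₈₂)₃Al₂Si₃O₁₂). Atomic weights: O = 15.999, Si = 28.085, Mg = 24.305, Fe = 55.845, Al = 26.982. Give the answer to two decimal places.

2.73 weight percent

M((Mg₀.₁₈Fe₀.₈₂)₃Al₂Si₃O₁₂) = 480.710 g/mol.
Mg contributes 0.54 × 24.305 = 13.125 g per mole.
13.125/480.710 = 0.0273 → 2.73%.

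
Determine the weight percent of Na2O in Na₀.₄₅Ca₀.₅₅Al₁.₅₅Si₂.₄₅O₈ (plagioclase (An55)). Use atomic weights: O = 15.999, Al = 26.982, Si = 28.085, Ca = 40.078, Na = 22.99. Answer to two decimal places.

5.15 wt%

Formula mass = 271.011 g/mol.
0.45 Na → 0.2250 mol Na2O per formula unit; M(Na2O) = 61.979, so Na2O mass = 13.945 g.
13.945/271.011 × 100 = 5.15 wt%.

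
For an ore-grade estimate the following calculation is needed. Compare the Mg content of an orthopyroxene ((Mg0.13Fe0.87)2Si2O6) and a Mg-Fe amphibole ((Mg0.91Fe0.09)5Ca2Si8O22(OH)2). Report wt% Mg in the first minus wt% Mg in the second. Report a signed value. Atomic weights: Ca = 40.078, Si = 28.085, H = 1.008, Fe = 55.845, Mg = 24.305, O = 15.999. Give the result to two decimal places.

M((Mg0.13Fe0.87)2Si2O6) = 255.654 g/mol, so wt% Mg = 6.319/255.654 × 100 = 2.47%.
M((Mg0.91Fe0.09)5Ca2Si8O22(OH)2) = 826.546 g/mol, so wt% Mg = 110.588/826.546 × 100 = 13.38%.
2.47 − 13.38 = -10.91 pp.

-10.91 percentage points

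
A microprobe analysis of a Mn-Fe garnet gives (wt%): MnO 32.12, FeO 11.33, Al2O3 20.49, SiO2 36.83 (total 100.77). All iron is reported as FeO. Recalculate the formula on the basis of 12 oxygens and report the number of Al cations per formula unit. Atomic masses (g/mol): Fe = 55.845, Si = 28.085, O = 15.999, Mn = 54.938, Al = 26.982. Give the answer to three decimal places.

1.977 Al apfu

MnO: 32.12/70.937 = 0.45280 mol → 0.45280 mol Mn, 0.45280 mol O.
FeO: 11.33/71.844 = 0.15770 mol → 0.15770 mol Fe, 0.15770 mol O.
Al2O3: 20.49/101.961 = 0.20096 mol → 0.40192 mol Al, 0.60288 mol O.
SiO2: 36.83/60.083 = 0.61299 mol → 0.61299 mol Si, 1.22598 mol O.
Total oxygen = 2.43936 mol. Normalization factor = 12/2.43936 = 4.91932.
Al per 12 O = 0.40192 × 4.91932 = 1.977.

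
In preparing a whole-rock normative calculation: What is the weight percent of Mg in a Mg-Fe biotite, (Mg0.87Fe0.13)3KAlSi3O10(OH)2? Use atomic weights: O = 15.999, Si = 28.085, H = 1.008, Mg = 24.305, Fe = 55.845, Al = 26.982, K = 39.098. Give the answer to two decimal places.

14.77 wt%

Molar mass of (Mg0.87Fe0.13)3KAlSi3O10(OH)2: 2.61·24.305 + 0.39·55.845 + 1·39.098 + 1·26.982 + 3·28.085 + 12·15.999 + 2·1.008 = 429.555 g/mol.
Mass of Mg per formula unit: 2.61 × 24.305 = 63.436 g.
Weight fraction Mg = 63.436 / 429.555 = 0.1477.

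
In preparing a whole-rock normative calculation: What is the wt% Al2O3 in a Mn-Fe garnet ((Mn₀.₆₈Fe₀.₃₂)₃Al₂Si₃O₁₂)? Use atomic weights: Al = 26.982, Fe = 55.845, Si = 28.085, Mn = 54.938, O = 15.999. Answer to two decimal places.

Formula mass = 495.892 g/mol.
2 Al → 1.0000 mol Al2O3 per formula unit; M(Al2O3) = 101.961, so Al2O3 mass = 101.961 g.
101.961/495.892 × 100 = 20.56 wt%.

20.56 wt%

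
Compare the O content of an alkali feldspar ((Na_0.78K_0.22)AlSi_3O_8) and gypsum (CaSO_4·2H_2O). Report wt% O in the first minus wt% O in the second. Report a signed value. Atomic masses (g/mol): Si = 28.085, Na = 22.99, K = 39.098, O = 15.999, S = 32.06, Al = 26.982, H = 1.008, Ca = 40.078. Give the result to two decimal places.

-7.60 percentage points

M((Na_0.78K_0.22)AlSi_3O_8) = 265.763 g/mol, so wt% O = 127.992/265.763 × 100 = 48.16%.
M(CaSO_4·2H_2O) = 172.164 g/mol, so wt% O = 95.994/172.164 × 100 = 55.76%.
48.16 − 55.76 = -7.60 pp.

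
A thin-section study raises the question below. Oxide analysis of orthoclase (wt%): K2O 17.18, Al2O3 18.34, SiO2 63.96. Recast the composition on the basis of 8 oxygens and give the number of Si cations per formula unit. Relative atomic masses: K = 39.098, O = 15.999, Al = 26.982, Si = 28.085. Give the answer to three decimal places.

2.987 Si apfu

K2O (M=94.195): mol = 0.18239; K = 0.36478, O = 0.18239.
Al2O3 (M=101.961): mol = 0.17987; Al = 0.35974, O = 0.53961.
SiO2 (M=60.083): mol = 1.06453; Si = 1.06453, O = 2.12906.
ΣO = 2.85106; factor = 8/ΣO = 2.80597.
Si apfu = 1.06453 × 2.80597 = 2.987.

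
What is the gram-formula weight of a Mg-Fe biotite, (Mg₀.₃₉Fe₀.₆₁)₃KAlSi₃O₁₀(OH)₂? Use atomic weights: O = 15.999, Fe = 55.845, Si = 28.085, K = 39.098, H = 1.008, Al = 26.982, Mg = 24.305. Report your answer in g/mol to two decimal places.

The formula mass is the sum 1.17·24.305 + 1.83·55.845 + 1·39.098 + 1·26.982 + 3·28.085 + 12·15.999 + 2·1.008.

474.97 g/mol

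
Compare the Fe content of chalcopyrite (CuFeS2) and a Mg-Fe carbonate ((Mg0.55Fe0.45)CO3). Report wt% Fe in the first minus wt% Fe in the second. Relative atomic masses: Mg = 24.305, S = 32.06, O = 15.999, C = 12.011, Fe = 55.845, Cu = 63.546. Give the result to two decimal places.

Fe in CuFeS2: molar mass 183.511 g/mol; 1×55.845 = 55.845 g → 30.43 wt%.
Fe in (Mg0.55Fe0.45)CO3: molar mass 98.506 g/mol; 0.45×55.845 = 25.130 g → 25.51 wt%.
Difference = 30.43 − 25.51 = 4.92 percentage points.

4.92 percentage points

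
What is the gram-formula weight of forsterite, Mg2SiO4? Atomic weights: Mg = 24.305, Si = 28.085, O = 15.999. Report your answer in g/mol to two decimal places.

140.69 g/mol

The formula mass is the sum 2×24.305 + 1×28.085 + 4×15.999.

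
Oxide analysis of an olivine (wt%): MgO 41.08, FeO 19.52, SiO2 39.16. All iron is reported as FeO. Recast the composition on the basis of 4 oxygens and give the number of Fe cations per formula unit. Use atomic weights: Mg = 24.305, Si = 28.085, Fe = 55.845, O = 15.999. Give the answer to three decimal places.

0.419 Fe apfu

MgO: 41.08/40.304 = 1.01925 mol → 1.01925 mol Mg, 1.01925 mol O.
FeO: 19.52/71.844 = 0.27170 mol → 0.27170 mol Fe, 0.27170 mol O.
SiO2: 39.16/60.083 = 0.65177 mol → 0.65177 mol Si, 1.30354 mol O.
Total oxygen = 2.59449 mol. Normalization factor = 4/2.59449 = 1.54173.
Fe per 4 O = 0.27170 × 1.54173 = 0.419.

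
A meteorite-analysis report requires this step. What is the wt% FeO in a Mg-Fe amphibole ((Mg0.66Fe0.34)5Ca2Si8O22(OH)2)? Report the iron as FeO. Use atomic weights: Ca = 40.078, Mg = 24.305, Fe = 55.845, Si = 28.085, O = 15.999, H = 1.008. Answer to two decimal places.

14.10 wt%

Formula mass = 865.971 g/mol.
1.70 Fe → 1.7000 mol FeO per formula unit; M(FeO) = 71.844, so FeO mass = 122.135 g.
122.135/865.971 × 100 = 14.10 wt%.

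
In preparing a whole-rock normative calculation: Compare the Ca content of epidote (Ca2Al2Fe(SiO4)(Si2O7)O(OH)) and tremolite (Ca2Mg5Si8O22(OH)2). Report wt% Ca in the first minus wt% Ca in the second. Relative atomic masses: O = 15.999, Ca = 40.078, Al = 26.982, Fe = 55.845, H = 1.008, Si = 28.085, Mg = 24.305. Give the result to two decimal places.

M(Ca2Al2Fe(SiO4)(Si2O7)O(OH)) = 483.215 g/mol, so wt% Ca = 80.156/483.215 × 100 = 16.59%.
M(Ca2Mg5Si8O22(OH)2) = 812.353 g/mol, so wt% Ca = 80.156/812.353 × 100 = 9.87%.
16.59 − 9.87 = 6.72 pp.

6.72 percentage points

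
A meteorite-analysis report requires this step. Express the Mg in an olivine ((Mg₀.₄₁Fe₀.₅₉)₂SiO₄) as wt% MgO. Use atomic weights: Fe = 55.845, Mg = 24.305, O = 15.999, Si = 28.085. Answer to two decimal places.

Molar mass of (Mg₀.₄₁Fe₀.₅₉)₂SiO₄ = 0.82×24.305 + 1.18×55.845 + 1×28.085 + 4×15.999 = 177.908 g/mol.
Each formula unit contains 0.82 Mg, equivalent to 0.82/1 = 0.8200 mol MgO.
M(MgO) = 1×24.305 + 1×15.999 = 40.304 g/mol.
Mass of MgO per formula unit = 0.8200 × 40.304 = 33.049 g.
MgO wt% = 33.049 / 177.908 × 100 = 18.58%.

18.58 wt%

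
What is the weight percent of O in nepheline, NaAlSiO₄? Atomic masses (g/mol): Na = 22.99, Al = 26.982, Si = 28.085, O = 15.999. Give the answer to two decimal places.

M(NaAlSiO₄) = 142.053 g/mol.
O contributes 4 × 15.999 = 63.996 g per mole.
63.996/142.053 = 0.4505 → 45.05%.

45.05 weight percent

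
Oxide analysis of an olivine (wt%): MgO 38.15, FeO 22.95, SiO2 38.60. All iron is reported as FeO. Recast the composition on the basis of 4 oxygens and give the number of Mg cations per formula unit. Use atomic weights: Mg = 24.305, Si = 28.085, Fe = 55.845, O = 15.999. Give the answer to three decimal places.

1.484 Mg apfu

MgO (M=40.304): mol = 0.94656; Mg = 0.94656, O = 0.94656.
FeO (M=71.844): mol = 0.31944; Fe = 0.31944, O = 0.31944.
SiO2 (M=60.083): mol = 0.64244; Si = 0.64244, O = 1.28488.
ΣO = 2.55088; factor = 4/ΣO = 1.56809.
Mg apfu = 0.94656 × 1.56809 = 1.484.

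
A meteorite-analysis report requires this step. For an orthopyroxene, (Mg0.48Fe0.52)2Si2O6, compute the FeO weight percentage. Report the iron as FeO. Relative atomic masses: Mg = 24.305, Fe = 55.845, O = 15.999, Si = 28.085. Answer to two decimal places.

31.99 wt%

Molar mass of (Mg0.48Fe0.52)2Si2O6 = 0.96·24.305 + 1.04·55.845 + 2·28.085 + 6·15.999 = 233.576 g/mol.
Each formula unit contains 1.04 Fe, equivalent to 1.04/1 = 1.0400 mol FeO.
M(FeO) = 1×55.845 + 1×15.999 = 71.844 g/mol.
Mass of FeO per formula unit = 1.0400 × 71.844 = 74.718 g.
FeO wt% = 74.718 / 233.576 × 100 = 31.99%.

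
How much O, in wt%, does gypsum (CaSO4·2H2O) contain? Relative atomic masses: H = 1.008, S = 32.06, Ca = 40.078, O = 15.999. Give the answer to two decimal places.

M(CaSO4·2H2O) = 172.164 g/mol.
O contributes 6 × 15.999 = 95.994 g per mole.
95.994/172.164 = 0.5576 → 55.76%.

55.76 wt%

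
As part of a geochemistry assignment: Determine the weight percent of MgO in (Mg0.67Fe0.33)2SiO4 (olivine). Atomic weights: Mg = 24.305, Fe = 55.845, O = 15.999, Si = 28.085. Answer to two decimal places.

Molar mass of (Mg0.67Fe0.33)2SiO4 = 1.34*24.305 + 0.66*55.845 + 1*28.085 + 4*15.999 = 161.507 g/mol.
Each formula unit contains 1.34 Mg, equivalent to 1.34/1 = 1.3400 mol MgO.
M(MgO) = 1×24.305 + 1×15.999 = 40.304 g/mol.
Mass of MgO per formula unit = 1.3400 × 40.304 = 54.007 g.
MgO wt% = 54.007 / 161.507 × 100 = 33.44%.

33.44 wt%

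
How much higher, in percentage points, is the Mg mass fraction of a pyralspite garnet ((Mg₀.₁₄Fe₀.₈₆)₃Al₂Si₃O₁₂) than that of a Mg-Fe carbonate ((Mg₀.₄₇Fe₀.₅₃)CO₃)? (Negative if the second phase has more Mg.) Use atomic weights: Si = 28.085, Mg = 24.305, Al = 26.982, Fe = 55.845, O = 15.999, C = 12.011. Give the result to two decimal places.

-9.20 percentage points

First mineral: 10.208 g Mg in 484.495 g formula = 2.11 wt% Mg.
Second mineral: 11.423 g Mg in 101.029 g formula = 11.31 wt% Mg.
2.11% − 11.31% gives a difference of -9.20 percentage points.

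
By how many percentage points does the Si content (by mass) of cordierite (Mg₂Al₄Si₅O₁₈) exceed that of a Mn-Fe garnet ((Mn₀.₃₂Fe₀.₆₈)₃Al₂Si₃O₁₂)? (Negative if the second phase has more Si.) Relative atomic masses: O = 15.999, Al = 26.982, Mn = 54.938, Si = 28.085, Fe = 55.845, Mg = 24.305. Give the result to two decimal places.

7.05 percentage points

M(Mg₂Al₄Si₅O₁₈) = 584.945 g/mol, so wt% Si = 140.425/584.945 × 100 = 24.01%.
M((Mn₀.₃₂Fe₀.₆₈)₃Al₂Si₃O₁₂) = 496.871 g/mol, so wt% Si = 84.255/496.871 × 100 = 16.96%.
24.01 − 16.96 = 7.05 pp.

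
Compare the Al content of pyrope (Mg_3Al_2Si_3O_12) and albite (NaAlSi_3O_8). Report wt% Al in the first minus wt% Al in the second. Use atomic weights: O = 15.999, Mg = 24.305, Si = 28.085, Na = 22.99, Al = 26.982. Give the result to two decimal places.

Al in Mg_3Al_2Si_3O_12: molar mass 403.122 g/mol; 2×26.982 = 53.964 g → 13.39 wt%.
Al in NaAlSi_3O_8: molar mass 262.219 g/mol; 1×26.982 = 26.982 g → 10.29 wt%.
Difference = 13.39 − 10.29 = 3.10 percentage points.

3.10 percentage points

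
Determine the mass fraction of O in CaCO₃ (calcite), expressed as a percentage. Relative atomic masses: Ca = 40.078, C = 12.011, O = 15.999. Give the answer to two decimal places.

47.96 weight percent

Formula mass = 1×40.078 + 1×12.011 + 3×15.999 = 100.086 g/mol, of which 47.997 g is O.
So O makes up 47.997/100.086 = 0.4796 of the mass, i.e. 47.96%.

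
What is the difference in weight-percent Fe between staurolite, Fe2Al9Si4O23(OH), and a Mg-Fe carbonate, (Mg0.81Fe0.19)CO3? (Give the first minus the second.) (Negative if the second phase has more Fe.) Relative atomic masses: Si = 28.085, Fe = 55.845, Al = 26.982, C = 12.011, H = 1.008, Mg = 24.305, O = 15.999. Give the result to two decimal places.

1.36 percentage points

First mineral: 111.690 g Fe in 851.852 g formula = 13.11 wt% Fe.
Second mineral: 10.611 g Fe in 90.306 g formula = 11.75 wt% Fe.
13.11% − 11.75% gives a difference of 1.36 percentage points.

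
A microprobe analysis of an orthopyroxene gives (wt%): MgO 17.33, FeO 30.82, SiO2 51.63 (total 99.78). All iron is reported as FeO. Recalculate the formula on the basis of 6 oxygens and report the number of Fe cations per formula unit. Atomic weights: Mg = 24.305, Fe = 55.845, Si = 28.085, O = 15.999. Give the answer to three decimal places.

0.999 Fe apfu

MgO (M=40.304): mol = 0.42998; Mg = 0.42998, O = 0.42998.
FeO (M=71.844): mol = 0.42899; Fe = 0.42899, O = 0.42899.
SiO2 (M=60.083): mol = 0.85931; Si = 0.85931, O = 1.71862.
ΣO = 2.57759; factor = 6/ΣO = 2.32776.
Fe apfu = 0.42899 × 2.32776 = 0.999.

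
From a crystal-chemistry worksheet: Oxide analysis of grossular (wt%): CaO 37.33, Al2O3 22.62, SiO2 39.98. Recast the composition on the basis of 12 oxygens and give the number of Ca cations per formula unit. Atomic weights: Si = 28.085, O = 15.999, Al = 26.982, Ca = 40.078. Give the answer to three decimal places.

37.33 wt% CaO ÷ 56.077 g/mol = 0.66569 mol, giving 0.66569 Ca and 0.66569 O.
22.62 wt% Al2O3 ÷ 101.961 g/mol = 0.22185 mol, giving 0.44370 Al and 0.66555 O.
39.98 wt% SiO2 ÷ 60.083 g/mol = 0.66541 mol, giving 0.66541 Si and 1.33082 O.
Oxygen sums to 2.66206; scaling by 12/2.66206 = 4.50779 puts the formula on 12 O.
Ca: 0.66569 × 4.50779 = 3.001 atoms per formula unit.

3.001 Ca apfu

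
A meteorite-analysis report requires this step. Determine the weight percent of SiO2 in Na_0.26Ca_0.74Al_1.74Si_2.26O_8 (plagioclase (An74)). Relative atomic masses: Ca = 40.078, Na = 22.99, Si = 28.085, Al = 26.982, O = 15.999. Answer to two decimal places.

49.55 wt%

Molar mass of Na_0.26Ca_0.74Al_1.74Si_2.26O_8 = 0.26×22.99 + 0.74×40.078 + 1.74×26.982 + 2.26×28.085 + 8×15.999 = 274.048 g/mol.
Each formula unit contains 2.26 Si, equivalent to 2.26/1 = 2.2600 mol SiO2.
M(SiO2) = 1×28.085 + 2×15.999 = 60.083 g/mol.
Mass of SiO2 per formula unit = 2.2600 × 60.083 = 135.788 g.
SiO2 wt% = 135.788 / 274.048 × 100 = 49.55%.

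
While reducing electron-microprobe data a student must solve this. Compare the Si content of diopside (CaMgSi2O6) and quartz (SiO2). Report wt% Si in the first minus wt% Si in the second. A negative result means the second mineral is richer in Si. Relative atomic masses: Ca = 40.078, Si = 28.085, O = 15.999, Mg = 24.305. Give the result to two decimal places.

-20.80 percentage points

Si in CaMgSi2O6: molar mass 216.547 g/mol; 2×28.085 = 56.170 g → 25.94 wt%.
Si in SiO2: molar mass 60.083 g/mol; 1×28.085 = 28.085 g → 46.74 wt%.
Difference = 25.94 − 46.74 = -20.80 percentage points.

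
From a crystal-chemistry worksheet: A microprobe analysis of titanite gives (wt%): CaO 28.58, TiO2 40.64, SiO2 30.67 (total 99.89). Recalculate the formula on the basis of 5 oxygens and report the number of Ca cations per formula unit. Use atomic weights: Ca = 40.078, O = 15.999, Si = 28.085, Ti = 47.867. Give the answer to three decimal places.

CaO (M=56.077): mol = 0.50966; Ca = 0.50966, O = 0.50966.
TiO2 (M=79.865): mol = 0.50886; Ti = 0.50886, O = 1.01772.
SiO2 (M=60.083): mol = 0.51046; Si = 0.51046, O = 1.02092.
ΣO = 2.54830; factor = 5/ΣO = 1.96209.
Ca apfu = 0.50966 × 1.96209 = 1.000.

1.000 Ca apfu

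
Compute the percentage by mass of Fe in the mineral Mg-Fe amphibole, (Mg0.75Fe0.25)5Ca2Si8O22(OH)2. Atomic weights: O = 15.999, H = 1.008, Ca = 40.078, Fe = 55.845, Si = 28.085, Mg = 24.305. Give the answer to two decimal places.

M((Mg0.75Fe0.25)5Ca2Si8O22(OH)2) = 851.778 g/mol.
Fe contributes 1.25 × 55.845 = 69.806 g per mole.
69.806/851.778 = 0.0820 → 8.20%.

8.20 weight percent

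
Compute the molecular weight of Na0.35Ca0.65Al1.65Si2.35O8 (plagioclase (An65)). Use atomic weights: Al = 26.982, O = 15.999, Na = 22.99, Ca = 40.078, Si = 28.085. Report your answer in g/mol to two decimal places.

The formula mass is the sum 0.35·22.99 + 0.65·40.078 + 1.65·26.982 + 2.35·28.085 + 8·15.999.

272.61 g/mol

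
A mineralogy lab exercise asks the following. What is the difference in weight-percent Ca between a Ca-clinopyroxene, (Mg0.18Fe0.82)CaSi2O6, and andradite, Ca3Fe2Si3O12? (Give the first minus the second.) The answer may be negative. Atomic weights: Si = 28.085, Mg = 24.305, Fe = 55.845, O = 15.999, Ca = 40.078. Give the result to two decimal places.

First mineral: 40.078 g Ca in 242.410 g formula = 16.53 wt% Ca.
Second mineral: 120.234 g Ca in 508.167 g formula = 23.66 wt% Ca.
16.53% − 23.66% gives a difference of -7.13 percentage points.

-7.13 percentage points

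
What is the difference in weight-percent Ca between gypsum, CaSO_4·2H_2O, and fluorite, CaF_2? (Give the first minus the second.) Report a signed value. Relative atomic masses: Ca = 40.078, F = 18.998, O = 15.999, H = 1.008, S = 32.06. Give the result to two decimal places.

-28.05 percentage points

Ca in CaSO_4·2H_2O: molar mass 172.164 g/mol; 1×40.078 = 40.078 g → 23.28 wt%.
Ca in CaF_2: molar mass 78.074 g/mol; 1×40.078 = 40.078 g → 51.33 wt%.
Difference = 23.28 − 51.33 = -28.05 percentage points.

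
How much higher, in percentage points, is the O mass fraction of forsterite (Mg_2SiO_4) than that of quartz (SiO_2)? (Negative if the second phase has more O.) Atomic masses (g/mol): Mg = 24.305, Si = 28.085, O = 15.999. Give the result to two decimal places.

-7.77 percentage points

First mineral: 63.996 g O in 140.691 g formula = 45.49 wt% O.
Second mineral: 31.998 g O in 60.083 g formula = 53.26 wt% O.
45.49% − 53.26% gives a difference of -7.77 percentage points.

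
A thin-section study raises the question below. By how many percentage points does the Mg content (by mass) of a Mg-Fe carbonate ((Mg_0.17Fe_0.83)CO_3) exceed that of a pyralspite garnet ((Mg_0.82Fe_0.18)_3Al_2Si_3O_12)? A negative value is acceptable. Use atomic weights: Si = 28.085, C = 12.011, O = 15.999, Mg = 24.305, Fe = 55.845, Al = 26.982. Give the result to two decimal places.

-10.49 percentage points

Mg in (Mg_0.17Fe_0.83)CO_3: molar mass 110.491 g/mol; 0.17×24.305 = 4.132 g → 3.74 wt%.
Mg in (Mg_0.82Fe_0.18)_3Al_2Si_3O_12: molar mass 420.154 g/mol; 2.46×24.305 = 59.790 g → 14.23 wt%.
Difference = 3.74 − 14.23 = -10.49 percentage points.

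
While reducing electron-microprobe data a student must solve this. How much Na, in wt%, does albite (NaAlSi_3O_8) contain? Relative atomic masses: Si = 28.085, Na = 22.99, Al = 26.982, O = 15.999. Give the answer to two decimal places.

Molar mass of NaAlSi_3O_8: 1·22.99 + 1·26.982 + 3·28.085 + 8·15.999 = 262.219 g/mol.
Mass of Na per formula unit: 1 × 22.99 = 22.990 g.
Weight fraction Na = 22.990 / 262.219 = 0.0877.

8.77 wt%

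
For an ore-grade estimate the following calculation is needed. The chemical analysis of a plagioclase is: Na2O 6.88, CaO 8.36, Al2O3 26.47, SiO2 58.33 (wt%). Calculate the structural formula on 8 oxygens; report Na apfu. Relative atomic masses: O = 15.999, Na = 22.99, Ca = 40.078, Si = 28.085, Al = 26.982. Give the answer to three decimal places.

0.596 Na apfu

Na2O (M=61.979): mol = 0.11101; Na = 0.22202, O = 0.11101.
CaO (M=56.077): mol = 0.14908; Ca = 0.14908, O = 0.14908.
Al2O3 (M=101.961): mol = 0.25961; Al = 0.51922, O = 0.77883.
SiO2 (M=60.083): mol = 0.97082; Si = 0.97082, O = 1.94164.
ΣO = 2.98056; factor = 8/ΣO = 2.68406.
Na apfu = 0.22202 × 2.68406 = 0.596.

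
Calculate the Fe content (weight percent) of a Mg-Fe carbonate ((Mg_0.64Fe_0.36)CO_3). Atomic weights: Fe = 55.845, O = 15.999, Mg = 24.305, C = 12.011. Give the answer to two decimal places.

21.01 weight percent

Molar mass of (Mg_0.64Fe_0.36)CO_3: 0.64×24.305 + 0.36×55.845 + 1×12.011 + 3×15.999 = 95.667 g/mol.
Mass of Fe per formula unit: 0.36 × 55.845 = 20.104 g.
Weight fraction Fe = 20.104 / 95.667 = 0.2101.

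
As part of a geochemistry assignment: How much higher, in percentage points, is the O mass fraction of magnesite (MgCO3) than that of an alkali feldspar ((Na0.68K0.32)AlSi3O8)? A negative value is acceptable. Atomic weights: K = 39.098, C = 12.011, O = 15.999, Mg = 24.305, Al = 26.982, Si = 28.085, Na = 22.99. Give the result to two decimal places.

9.06 percentage points

First mineral: 47.997 g O in 84.313 g formula = 56.93 wt% O.
Second mineral: 127.992 g O in 267.374 g formula = 47.87 wt% O.
56.93% − 47.87% gives a difference of 9.06 percentage points.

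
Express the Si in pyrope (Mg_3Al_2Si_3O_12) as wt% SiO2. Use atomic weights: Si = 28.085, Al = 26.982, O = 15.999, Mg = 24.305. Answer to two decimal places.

44.71 wt%

Formula mass = 403.122 g/mol.
3 Si → 3.0000 mol SiO2 per formula unit; M(SiO2) = 60.083, so SiO2 mass = 180.249 g.
180.249/403.122 × 100 = 44.71 wt%.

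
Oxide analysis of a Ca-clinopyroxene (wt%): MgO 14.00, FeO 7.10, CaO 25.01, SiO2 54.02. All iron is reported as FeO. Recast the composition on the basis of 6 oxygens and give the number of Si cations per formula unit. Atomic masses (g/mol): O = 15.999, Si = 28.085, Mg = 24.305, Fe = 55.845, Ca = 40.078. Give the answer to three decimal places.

2.005 Si apfu

MgO (M=40.304): mol = 0.34736; Mg = 0.34736, O = 0.34736.
FeO (M=71.844): mol = 0.09883; Fe = 0.09883, O = 0.09883.
CaO (M=56.077): mol = 0.44599; Ca = 0.44599, O = 0.44599.
SiO2 (M=60.083): mol = 0.89909; Si = 0.89909, O = 1.79818.
ΣO = 2.69036; factor = 6/ΣO = 2.23018.
Si apfu = 0.89909 × 2.23018 = 2.005.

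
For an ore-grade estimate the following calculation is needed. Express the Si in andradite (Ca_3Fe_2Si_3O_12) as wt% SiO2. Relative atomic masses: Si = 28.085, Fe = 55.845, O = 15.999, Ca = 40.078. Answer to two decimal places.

35.47 wt%

Molar mass of Ca_3Fe_2Si_3O_12 = 3·40.078 + 2·55.845 + 3·28.085 + 12·15.999 = 508.167 g/mol.
Each formula unit contains 3 Si, equivalent to 3/1 = 3.0000 mol SiO2.
M(SiO2) = 1×28.085 + 2×15.999 = 60.083 g/mol.
Mass of SiO2 per formula unit = 3.0000 × 60.083 = 180.249 g.
SiO2 wt% = 180.249 / 508.167 × 100 = 35.47%.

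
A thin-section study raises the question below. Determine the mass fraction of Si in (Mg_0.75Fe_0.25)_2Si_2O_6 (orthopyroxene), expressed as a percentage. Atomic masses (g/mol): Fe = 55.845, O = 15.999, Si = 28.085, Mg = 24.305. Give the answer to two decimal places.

Molar mass of (Mg_0.75Fe_0.25)_2Si_2O_6: 1.50·24.305 + 0.50·55.845 + 2·28.085 + 6·15.999 = 216.544 g/mol.
Mass of Si per formula unit: 2 × 28.085 = 56.170 g.
Weight fraction Si = 56.170 / 216.544 = 0.2594.

25.94 mass %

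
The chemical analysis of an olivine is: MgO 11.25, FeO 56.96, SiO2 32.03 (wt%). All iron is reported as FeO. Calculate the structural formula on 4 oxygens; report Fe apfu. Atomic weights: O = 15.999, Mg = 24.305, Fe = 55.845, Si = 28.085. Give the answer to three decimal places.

MgO: 11.25/40.304 = 0.27913 mol → 0.27913 mol Mg, 0.27913 mol O.
FeO: 56.96/71.844 = 0.79283 mol → 0.79283 mol Fe, 0.79283 mol O.
SiO2: 32.03/60.083 = 0.53310 mol → 0.53310 mol Si, 1.06620 mol O.
Total oxygen = 2.13816 mol. Normalization factor = 4/2.13816 = 1.87077.
Fe per 4 O = 0.79283 × 1.87077 = 1.483.

1.483 Fe apfu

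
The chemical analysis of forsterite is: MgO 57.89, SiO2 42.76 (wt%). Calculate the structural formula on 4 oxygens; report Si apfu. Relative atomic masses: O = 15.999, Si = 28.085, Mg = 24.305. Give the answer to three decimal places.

0.995 Si apfu

MgO: 57.89/40.304 = 1.43633 mol → 1.43633 mol Mg, 1.43633 mol O.
SiO2: 42.76/60.083 = 0.71168 mol → 0.71168 mol Si, 1.42336 mol O.
Total oxygen = 2.85969 mol. Normalization factor = 4/2.85969 = 1.39875.
Si per 4 O = 0.71168 × 1.39875 = 0.995.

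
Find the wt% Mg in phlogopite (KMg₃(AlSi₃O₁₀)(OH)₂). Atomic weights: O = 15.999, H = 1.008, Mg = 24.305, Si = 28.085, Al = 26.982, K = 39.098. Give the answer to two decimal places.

M(KMg₃(AlSi₃O₁₀)(OH)₂) = 417.254 g/mol.
Mg contributes 3 × 24.305 = 72.915 g per mole.
72.915/417.254 = 0.1747 → 17.47%.

17.47 weight percent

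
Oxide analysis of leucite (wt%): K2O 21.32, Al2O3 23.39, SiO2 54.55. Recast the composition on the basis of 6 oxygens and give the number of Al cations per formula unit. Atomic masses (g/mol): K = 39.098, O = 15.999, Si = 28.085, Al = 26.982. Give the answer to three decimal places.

1.008 Al apfu

K2O (M=94.195): mol = 0.22634; K = 0.45268, O = 0.22634.
Al2O3 (M=101.961): mol = 0.22940; Al = 0.45880, O = 0.68820.
SiO2 (M=60.083): mol = 0.90791; Si = 0.90791, O = 1.81582.
ΣO = 2.73036; factor = 6/ΣO = 2.19751.
Al apfu = 0.45880 × 2.19751 = 1.008.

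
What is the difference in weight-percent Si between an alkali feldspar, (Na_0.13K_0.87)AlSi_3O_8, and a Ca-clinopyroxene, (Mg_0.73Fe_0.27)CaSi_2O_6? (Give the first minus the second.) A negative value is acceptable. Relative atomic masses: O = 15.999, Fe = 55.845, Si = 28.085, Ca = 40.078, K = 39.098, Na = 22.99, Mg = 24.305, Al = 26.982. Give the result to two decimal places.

5.54 percentage points

M((Na_0.13K_0.87)AlSi_3O_8) = 276.233 g/mol, so wt% Si = 84.255/276.233 × 100 = 30.50%.
M((Mg_0.73Fe_0.27)CaSi_2O_6) = 225.063 g/mol, so wt% Si = 56.170/225.063 × 100 = 24.96%.
30.50 − 24.96 = 5.54 pp.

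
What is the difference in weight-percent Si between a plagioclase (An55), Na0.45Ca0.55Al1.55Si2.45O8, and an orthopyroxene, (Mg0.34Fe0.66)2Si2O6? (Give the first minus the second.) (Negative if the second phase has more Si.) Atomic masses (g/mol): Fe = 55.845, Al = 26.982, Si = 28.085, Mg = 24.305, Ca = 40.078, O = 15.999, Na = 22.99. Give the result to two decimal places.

Si in Na0.45Ca0.55Al1.55Si2.45O8: molar mass 271.011 g/mol; 2.45×28.085 = 68.808 g → 25.39 wt%.
Si in (Mg0.34Fe0.66)2Si2O6: molar mass 242.407 g/mol; 2×28.085 = 56.170 g → 23.17 wt%.
Difference = 25.39 − 23.17 = 2.22 percentage points.

2.22 percentage points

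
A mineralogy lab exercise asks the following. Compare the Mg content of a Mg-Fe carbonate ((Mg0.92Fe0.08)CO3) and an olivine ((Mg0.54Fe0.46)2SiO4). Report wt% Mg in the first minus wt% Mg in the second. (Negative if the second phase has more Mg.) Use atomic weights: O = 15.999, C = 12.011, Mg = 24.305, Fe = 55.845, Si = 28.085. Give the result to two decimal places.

M((Mg0.92Fe0.08)CO3) = 86.836 g/mol, so wt% Mg = 22.361/86.836 × 100 = 25.75%.
M((Mg0.54Fe0.46)2SiO4) = 169.708 g/mol, so wt% Mg = 26.249/169.708 × 100 = 15.47%.
25.75 − 15.47 = 10.28 pp.

10.28 percentage points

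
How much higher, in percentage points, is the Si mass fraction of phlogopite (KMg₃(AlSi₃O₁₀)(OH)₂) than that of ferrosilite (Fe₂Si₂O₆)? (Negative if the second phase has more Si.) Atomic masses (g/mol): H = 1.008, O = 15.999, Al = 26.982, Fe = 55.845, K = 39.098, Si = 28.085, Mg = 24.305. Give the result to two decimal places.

-1.10 percentage points

First mineral: 84.255 g Si in 417.254 g formula = 20.19 wt% Si.
Second mineral: 56.170 g Si in 263.854 g formula = 21.29 wt% Si.
20.19% − 21.29% gives a difference of -1.10 percentage points.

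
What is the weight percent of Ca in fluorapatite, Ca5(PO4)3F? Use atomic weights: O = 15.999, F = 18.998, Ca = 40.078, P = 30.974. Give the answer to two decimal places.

39.74 wt%

M(Ca5(PO4)3F) = 504.298 g/mol.
Ca contributes 5 × 40.078 = 200.390 g per mole.
200.390/504.298 = 0.3974 → 39.74%.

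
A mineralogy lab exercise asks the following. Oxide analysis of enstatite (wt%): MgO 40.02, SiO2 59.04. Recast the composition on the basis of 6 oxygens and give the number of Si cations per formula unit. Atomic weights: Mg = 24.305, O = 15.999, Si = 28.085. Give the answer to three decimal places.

1.993 Si apfu

MgO: 40.02/40.304 = 0.99295 mol → 0.99295 mol Mg, 0.99295 mol O.
SiO2: 59.04/60.083 = 0.98264 mol → 0.98264 mol Si, 1.96528 mol O.
Total oxygen = 2.95823 mol. Normalization factor = 6/2.95823 = 2.02824.
Si per 6 O = 0.98264 × 2.02824 = 1.993.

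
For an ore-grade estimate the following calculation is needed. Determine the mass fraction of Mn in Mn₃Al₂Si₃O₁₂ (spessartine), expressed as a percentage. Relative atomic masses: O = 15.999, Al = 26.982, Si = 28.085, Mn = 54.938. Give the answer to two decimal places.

33.29 weight percent

Formula mass = 3·54.938 + 2·26.982 + 3·28.085 + 12·15.999 = 495.021 g/mol, of which 164.814 g is Mn.
So Mn makes up 164.814/495.021 = 0.3329 of the mass, i.e. 33.29%.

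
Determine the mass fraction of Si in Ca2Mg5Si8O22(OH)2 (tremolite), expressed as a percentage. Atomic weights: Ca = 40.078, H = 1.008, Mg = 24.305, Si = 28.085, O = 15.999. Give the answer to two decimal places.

M(Ca2Mg5Si8O22(OH)2) = 812.353 g/mol.
Si contributes 8 × 28.085 = 224.680 g per mole.
224.680/812.353 = 0.2766 → 27.66%.

27.66 mass %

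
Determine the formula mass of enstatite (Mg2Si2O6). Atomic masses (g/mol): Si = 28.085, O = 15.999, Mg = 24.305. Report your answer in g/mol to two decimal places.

200.77 g/mol

M = 2*24.305 + 2*28.085 + 6*15.999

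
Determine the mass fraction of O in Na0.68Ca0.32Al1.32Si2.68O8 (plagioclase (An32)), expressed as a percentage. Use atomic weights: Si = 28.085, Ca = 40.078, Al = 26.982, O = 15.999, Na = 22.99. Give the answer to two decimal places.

Molar mass of Na0.68Ca0.32Al1.32Si2.68O8: 0.68*22.99 + 0.32*40.078 + 1.32*26.982 + 2.68*28.085 + 8*15.999 = 267.334 g/mol.
Mass of O per formula unit: 8 × 15.999 = 127.992 g.
Weight fraction O = 127.992 / 267.334 = 0.4788.

47.88 wt%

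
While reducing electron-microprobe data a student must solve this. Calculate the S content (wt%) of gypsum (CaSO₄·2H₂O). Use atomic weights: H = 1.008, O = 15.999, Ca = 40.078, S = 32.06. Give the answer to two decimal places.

18.62 wt%

M(CaSO₄·2H₂O) = 172.164 g/mol.
S contributes 1 × 32.06 = 32.060 g per mole.
32.060/172.164 = 0.1862 → 18.62%.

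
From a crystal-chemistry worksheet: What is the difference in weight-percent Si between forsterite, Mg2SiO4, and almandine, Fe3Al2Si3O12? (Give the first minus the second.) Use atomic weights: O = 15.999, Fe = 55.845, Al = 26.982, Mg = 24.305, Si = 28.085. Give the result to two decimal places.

3.03 percentage points

Si in Mg2SiO4: molar mass 140.691 g/mol; 1×28.085 = 28.085 g → 19.96 wt%.
Si in Fe3Al2Si3O12: molar mass 497.742 g/mol; 3×28.085 = 84.255 g → 16.93 wt%.
Difference = 19.96 − 16.93 = 3.03 percentage points.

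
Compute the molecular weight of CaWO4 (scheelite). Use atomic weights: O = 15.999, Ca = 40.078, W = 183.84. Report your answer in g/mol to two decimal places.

287.91 g/mol

Ca: 1 × 40.078 = 40.0780
W: 1 × 183.84 = 183.8400
O: 4 × 15.999 = 63.9960
Summing the contributions gives the formula mass.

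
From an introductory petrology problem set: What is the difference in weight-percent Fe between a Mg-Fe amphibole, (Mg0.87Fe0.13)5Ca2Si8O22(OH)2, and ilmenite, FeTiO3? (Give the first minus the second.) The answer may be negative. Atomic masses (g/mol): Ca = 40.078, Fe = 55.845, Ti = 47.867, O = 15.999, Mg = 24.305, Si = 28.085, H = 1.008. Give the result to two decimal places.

Fe in (Mg0.87Fe0.13)5Ca2Si8O22(OH)2: molar mass 832.854 g/mol; 0.65×55.845 = 36.299 g → 4.36 wt%.
Fe in FeTiO3: molar mass 151.709 g/mol; 1×55.845 = 55.845 g → 36.81 wt%.
Difference = 4.36 − 36.81 = -32.45 percentage points.

-32.45 percentage points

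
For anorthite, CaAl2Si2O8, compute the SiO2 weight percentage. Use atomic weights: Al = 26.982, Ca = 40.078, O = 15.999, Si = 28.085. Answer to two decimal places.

43.19 wt%

M(CaAl2Si2O8) = 278.204 g/mol; M(SiO2) = 60.083 g/mol.
Moles SiO2 per formula unit = 2 Si ÷ 1 = 2.0000.
SiO2 fraction = (2.0000 × 60.083) / 278.204 = 120.166/278.204 = 0.4319.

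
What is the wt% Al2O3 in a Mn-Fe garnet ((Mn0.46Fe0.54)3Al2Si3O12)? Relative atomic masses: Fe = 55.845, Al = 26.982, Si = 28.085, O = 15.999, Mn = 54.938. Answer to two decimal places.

M((Mn0.46Fe0.54)3Al2Si3O12) = 496.490 g/mol; M(Al2O3) = 101.961 g/mol.
Moles Al2O3 per formula unit = 2 Al ÷ 2 = 1.0000.
Al2O3 fraction = (1.0000 × 101.961) / 496.490 = 101.961/496.490 = 0.2054.

20.54 wt%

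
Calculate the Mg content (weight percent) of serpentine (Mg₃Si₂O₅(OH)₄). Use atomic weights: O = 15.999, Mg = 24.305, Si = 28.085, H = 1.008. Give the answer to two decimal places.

Formula mass = 3*24.305 + 2*28.085 + 9*15.999 + 4*1.008 = 277.108 g/mol, of which 72.915 g is Mg.
So Mg makes up 72.915/277.108 = 0.2631 of the mass, i.e. 26.31%.

26.31 weight percent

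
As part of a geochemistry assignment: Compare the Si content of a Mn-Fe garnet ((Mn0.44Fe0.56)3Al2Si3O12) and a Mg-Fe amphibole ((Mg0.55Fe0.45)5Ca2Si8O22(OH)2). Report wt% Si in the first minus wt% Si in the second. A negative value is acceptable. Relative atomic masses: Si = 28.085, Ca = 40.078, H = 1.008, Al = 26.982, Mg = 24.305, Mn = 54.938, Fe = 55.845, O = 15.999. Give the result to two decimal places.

-8.47 percentage points

Si in (Mn0.44Fe0.56)3Al2Si3O12: molar mass 496.545 g/mol; 3×28.085 = 84.255 g → 16.97 wt%.
Si in (Mg0.55Fe0.45)5Ca2Si8O22(OH)2: molar mass 883.318 g/mol; 8×28.085 = 224.680 g → 25.44 wt%.
Difference = 16.97 − 25.44 = -8.47 percentage points.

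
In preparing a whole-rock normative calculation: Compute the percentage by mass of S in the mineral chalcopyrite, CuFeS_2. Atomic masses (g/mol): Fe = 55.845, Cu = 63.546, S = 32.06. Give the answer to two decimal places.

34.94 mass %

Formula mass = 1*63.546 + 1*55.845 + 2*32.06 = 183.511 g/mol, of which 64.120 g is S.
So S makes up 64.120/183.511 = 0.3494 of the mass, i.e. 34.94%.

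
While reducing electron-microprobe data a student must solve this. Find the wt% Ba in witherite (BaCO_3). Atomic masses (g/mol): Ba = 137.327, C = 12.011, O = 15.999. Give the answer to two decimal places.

69.59 weight percent

Formula mass = 1*137.327 + 1*12.011 + 3*15.999 = 197.335 g/mol, of which 137.327 g is Ba.
So Ba makes up 137.327/197.335 = 0.6959 of the mass, i.e. 69.59%.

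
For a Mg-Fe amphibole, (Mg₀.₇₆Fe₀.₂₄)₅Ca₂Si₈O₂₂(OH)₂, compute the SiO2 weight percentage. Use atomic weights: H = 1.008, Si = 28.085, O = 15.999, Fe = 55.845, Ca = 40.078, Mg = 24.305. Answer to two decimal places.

56.54 wt%

M((Mg₀.₇₆Fe₀.₂₄)₅Ca₂Si₈O₂₂(OH)₂) = 850.201 g/mol; M(SiO2) = 60.083 g/mol.
Moles SiO2 per formula unit = 8 Si ÷ 1 = 8.0000.
SiO2 fraction = (8.0000 × 60.083) / 850.201 = 480.664/850.201 = 0.5654.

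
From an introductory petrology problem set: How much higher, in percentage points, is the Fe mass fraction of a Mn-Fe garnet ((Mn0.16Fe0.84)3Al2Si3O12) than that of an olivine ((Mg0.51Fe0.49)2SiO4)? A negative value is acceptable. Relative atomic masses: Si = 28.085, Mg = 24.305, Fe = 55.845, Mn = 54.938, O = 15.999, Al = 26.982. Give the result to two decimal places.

Fe in (Mn0.16Fe0.84)3Al2Si3O12: molar mass 497.307 g/mol; 2.52×55.845 = 140.729 g → 28.30 wt%.
Fe in (Mg0.51Fe0.49)2SiO4: molar mass 171.600 g/mol; 0.98×55.845 = 54.728 g → 31.89 wt%.
Difference = 28.30 − 31.89 = -3.59 percentage points.

-3.59 percentage points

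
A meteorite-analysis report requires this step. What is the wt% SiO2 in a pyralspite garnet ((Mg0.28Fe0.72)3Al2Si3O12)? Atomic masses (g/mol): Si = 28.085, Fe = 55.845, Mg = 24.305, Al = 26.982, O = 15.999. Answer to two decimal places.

38.25 wt%

Molar mass of (Mg0.28Fe0.72)3Al2Si3O12 = 0.84*24.305 + 2.16*55.845 + 2*26.982 + 3*28.085 + 12*15.999 = 471.248 g/mol.
Each formula unit contains 3 Si, equivalent to 3/1 = 3.0000 mol SiO2.
M(SiO2) = 1×28.085 + 2×15.999 = 60.083 g/mol.
Mass of SiO2 per formula unit = 3.0000 × 60.083 = 180.249 g.
SiO2 wt% = 180.249 / 471.248 × 100 = 38.25%.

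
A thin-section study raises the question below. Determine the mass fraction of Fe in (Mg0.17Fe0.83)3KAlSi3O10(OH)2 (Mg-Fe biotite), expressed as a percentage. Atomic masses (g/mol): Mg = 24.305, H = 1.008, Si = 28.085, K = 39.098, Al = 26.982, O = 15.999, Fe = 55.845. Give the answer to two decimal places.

Formula mass = 0.51×24.305 + 2.49×55.845 + 1×39.098 + 1×26.982 + 3×28.085 + 12×15.999 + 2×1.008 = 495.789 g/mol, of which 139.054 g is Fe.
So Fe makes up 139.054/495.789 = 0.2805 of the mass, i.e. 28.05%.

28.05 wt%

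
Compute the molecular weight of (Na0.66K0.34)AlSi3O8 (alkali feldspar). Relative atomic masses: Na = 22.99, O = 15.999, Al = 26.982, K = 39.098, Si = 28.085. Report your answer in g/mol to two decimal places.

M = 0.66*22.99 + 0.34*39.098 + 1*26.982 + 3*28.085 + 8*15.999

267.70 g/mol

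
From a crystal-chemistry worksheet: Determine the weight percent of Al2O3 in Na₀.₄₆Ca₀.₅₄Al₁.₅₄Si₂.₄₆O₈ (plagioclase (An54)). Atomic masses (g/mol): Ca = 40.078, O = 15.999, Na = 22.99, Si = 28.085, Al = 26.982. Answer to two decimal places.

Formula mass = 270.851 g/mol.
1.54 Al → 0.7700 mol Al2O3 per formula unit; M(Al2O3) = 101.961, so Al2O3 mass = 78.510 g.
78.510/270.851 × 100 = 28.99 wt%.

28.99 wt%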